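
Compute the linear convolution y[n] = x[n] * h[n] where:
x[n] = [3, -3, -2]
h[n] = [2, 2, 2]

y[n] = sum_k x[k]*h[n-k]. Output length = len(x) + len(h) - 1 = 3 + 3 - 1 = 5.
y[0] = 3*2 = 6
y[1] = -3*2 + 3*2 = 0
y[2] = -2*2 + -3*2 + 3*2 = -4
y[3] = -2*2 + -3*2 = -10
y[4] = -2*2 = -4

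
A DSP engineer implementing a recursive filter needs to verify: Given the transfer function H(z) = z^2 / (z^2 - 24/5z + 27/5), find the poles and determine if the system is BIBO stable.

Poles are roots of the denominator: z^2 - 24/5z + 27/5 = 0.
Quadratic formula: z = [-(-24/5) +/- sqrt((-24/5)^2 - 4*(27/5))] / 2
Discriminant = 576/25 - 108/5 = 36/25; sqrt = 6/5.
z = (24/5 +/- 6/5) / 2 => z = 3 or z = 9/5.
|p1| = 3, |p2| = 9/5.
For BIBO stability, all poles must lie inside the unit circle (|p| < 1).
System is UNSTABLE since at least one |p| >= 1.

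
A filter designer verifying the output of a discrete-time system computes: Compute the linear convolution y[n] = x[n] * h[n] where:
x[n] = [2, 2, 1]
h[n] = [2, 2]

y[n] = sum_k x[k]*h[n-k]. Output length = len(x) + len(h) - 1 = 3 + 2 - 1 = 4.
y[0] = 2*2 = 4
y[1] = 2*2 + 2*2 = 8
y[2] = 1*2 + 2*2 = 6
y[3] = 1*2 = 2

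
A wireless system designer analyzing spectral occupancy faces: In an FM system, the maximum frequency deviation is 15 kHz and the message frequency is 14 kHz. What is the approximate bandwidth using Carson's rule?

Carson's rule: BW = 2*(delta_f + f_m)
= 2*(15 + 14) kHz = 58 kHz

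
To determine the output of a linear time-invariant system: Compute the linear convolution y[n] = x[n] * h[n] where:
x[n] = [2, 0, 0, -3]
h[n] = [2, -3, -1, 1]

y[n] = sum_k x[k]*h[n-k]. Output length = len(x) + len(h) - 1 = 4 + 4 - 1 = 7.
y[0] = 2*2 = 4
y[1] = 0*2 + 2*-3 = -6
y[2] = 0*2 + 0*-3 + 2*-1 = -2
y[3] = -3*2 + 0*-3 + 0*-1 + 2*1 = -4
y[4] = -3*-3 + 0*-1 + 0*1 = 9
y[5] = -3*-1 + 0*1 = 3
y[6] = -3*1 = -3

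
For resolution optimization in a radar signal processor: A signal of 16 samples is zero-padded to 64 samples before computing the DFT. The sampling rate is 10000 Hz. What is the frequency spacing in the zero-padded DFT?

Original DFT: N = 16, resolution = f_s/N = 10000/16 = 625 Hz
Zero-padded DFT: N = 64, resolution = f_s/N = 10000/64 = 625/4 Hz
Zero-padding interpolates the spectrum (finer frequency grid)
but does NOT improve the true spectral resolution (ability to resolve close frequencies).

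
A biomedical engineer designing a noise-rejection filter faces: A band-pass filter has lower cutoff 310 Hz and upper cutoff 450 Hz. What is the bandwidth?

Bandwidth = f_high - f_low
= 450 Hz - 310 Hz = 140 Hz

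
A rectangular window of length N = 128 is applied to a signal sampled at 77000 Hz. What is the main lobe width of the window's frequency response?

For a rectangular window of length N,
the main lobe width in frequency is 2*f_s/N.
= 2*77000/128 = 9625/8 Hz
This determines the minimum frequency separation for resolving two sinusoids.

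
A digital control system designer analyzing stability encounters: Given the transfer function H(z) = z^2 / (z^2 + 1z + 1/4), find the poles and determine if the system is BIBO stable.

Poles are roots of the denominator: z^2 + 1z + 1/4 = 0.
Quadratic formula: z = [-(1) +/- sqrt((1)^2 - 4*(1/4))] / 2
Discriminant = 1 - 1 = 0; sqrt = 0.
z = (-1 +/- 0) / 2 = -1/2 (repeated root).
|p1| = 1/2, |p2| = 1/2.
For BIBO stability, all poles must lie inside the unit circle (|p| < 1).
System is STABLE since both |p| < 1.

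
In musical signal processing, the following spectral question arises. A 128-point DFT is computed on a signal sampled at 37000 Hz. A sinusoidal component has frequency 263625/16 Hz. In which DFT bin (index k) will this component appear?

DFT frequency resolution = f_s/N = 37000/128 = 4625/16 Hz
Bin index k = f_signal / resolution = 263625/16 / 4625/16 = 57
The signal frequency 263625/16 Hz falls in DFT bin k = 57.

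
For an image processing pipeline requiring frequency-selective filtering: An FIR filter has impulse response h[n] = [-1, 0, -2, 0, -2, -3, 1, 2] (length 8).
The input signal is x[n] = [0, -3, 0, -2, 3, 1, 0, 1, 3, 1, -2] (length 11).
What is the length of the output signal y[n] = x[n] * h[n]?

For linear convolution, the output length is:
len(y) = len(x) + len(h) - 1 = 11 + 8 - 1 = 18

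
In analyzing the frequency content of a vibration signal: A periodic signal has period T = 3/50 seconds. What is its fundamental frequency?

The fundamental frequency is the reciprocal of the period.
f = 1/T = 1/(3/50) = 50/3 Hz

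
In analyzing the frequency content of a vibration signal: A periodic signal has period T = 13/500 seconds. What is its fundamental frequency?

The fundamental frequency is the reciprocal of the period.
f = 1/T = 1/(13/500) = 500/13 Hz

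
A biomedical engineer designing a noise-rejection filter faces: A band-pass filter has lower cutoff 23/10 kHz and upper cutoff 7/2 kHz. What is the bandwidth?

Bandwidth = f_high - f_low
= 7/2 kHz - 23/10 kHz = 6/5 kHz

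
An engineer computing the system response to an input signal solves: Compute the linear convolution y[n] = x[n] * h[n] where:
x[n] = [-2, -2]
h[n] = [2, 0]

y[n] = sum_k x[k]*h[n-k]. Output length = len(x) + len(h) - 1 = 2 + 2 - 1 = 3.
y[0] = -2*2 = -4
y[1] = -2*2 + -2*0 = -4
y[2] = -2*0 = 0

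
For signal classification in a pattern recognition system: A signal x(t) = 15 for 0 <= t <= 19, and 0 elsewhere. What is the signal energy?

Energy = integral of |x(t)|^2 dt over the signal duration
= 15^2 * 19 = 225 * 19 = 4275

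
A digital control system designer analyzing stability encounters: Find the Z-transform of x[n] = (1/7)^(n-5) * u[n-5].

Time-shifting property: if X(z) = Z{x[n]}, then Z{x[n-d]} = z^(-d) * X(z)
X(z) = z/(z - 1/7) for x[n] = (1/7)^n * u[n]
Z{x[n-5]} = z^(-5) * z/(z - 1/7) = z^(-4)/(z - 1/7)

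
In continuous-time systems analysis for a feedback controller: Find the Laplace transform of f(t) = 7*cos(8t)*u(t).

Standard pair: cos(wt)*u(t) <-> s/(s^2+w^2)
With w = 8: L{7*cos(8t)*u(t)} = 7s/(s^2+64)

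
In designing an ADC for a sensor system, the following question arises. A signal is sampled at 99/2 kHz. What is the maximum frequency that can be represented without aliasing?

The maximum frequency that can be represented without aliasing
is the Nyquist frequency: f_max = f_s / 2 = 99/2 kHz / 2 = 99/4 kHz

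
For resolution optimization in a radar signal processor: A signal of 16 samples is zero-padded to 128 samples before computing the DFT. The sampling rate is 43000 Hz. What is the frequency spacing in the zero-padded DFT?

Original DFT: N = 16, resolution = f_s/N = 43000/16 = 5375/2 Hz
Zero-padded DFT: N = 128, resolution = f_s/N = 43000/128 = 5375/16 Hz
Zero-padding interpolates the spectrum (finer frequency grid)
but does NOT improve the true spectral resolution (ability to resolve close frequencies).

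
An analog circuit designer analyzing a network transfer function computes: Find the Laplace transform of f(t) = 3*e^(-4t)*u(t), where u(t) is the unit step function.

Standard Laplace transform pair:
e^(-at)*u(t) <-> 1/(s+a)
With a = 4: L{3*e^(-4t)*u(t)} = 3/(s+4), ROC: Re(s) > -4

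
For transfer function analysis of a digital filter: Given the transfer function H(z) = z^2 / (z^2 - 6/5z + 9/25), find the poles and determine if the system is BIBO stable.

Poles are roots of the denominator: z^2 - 6/5z + 9/25 = 0.
Quadratic formula: z = [-(-6/5) +/- sqrt((-6/5)^2 - 4*(9/25))] / 2
Discriminant = 36/25 - 36/25 = 0; sqrt = 0.
z = (6/5 +/- 0) / 2 = 3/5 (repeated root).
|p1| = 3/5, |p2| = 3/5.
For BIBO stability, all poles must lie inside the unit circle (|p| < 1).
System is STABLE since both |p| < 1.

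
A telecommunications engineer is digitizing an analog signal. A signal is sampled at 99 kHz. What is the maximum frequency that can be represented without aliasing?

The maximum frequency that can be represented without aliasing
is the Nyquist frequency: f_max = f_s / 2 = 99 kHz / 2 = 99/2 kHz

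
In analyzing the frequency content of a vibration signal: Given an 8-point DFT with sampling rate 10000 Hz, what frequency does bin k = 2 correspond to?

The frequency of DFT bin k is: f_k = k * f_s / N
f_2 = 2 * 10000 / 8 = 2500 Hz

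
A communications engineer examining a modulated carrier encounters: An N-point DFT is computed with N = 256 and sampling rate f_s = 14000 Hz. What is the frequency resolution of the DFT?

DFT frequency resolution = f_s / N
= 14000 / 256 = 875/16 Hz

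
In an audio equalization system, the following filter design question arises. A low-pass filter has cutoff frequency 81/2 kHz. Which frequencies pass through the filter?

A low-pass filter passes all frequencies below the cutoff frequency 81/2 kHz and attenuates higher frequencies.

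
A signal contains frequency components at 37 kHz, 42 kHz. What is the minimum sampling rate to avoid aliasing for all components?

The highest frequency component is f_max = 42 kHz.
Nyquist rate = 2 * f_max = 2 * 42 kHz = 84 kHz.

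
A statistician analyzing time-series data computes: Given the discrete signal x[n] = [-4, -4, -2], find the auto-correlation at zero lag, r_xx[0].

The auto-correlation at zero lag r_xx[0] equals the signal energy.
r_xx[0] = sum of x[n]^2 = (-4)^2 + (-4)^2 + (-2)^2
= 16 + 16 + 4 = 36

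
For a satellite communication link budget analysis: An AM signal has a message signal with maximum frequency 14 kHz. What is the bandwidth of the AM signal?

In AM (double-sideband), the bandwidth is twice the message frequency.
BW = 2 * f_m = 2 * 14 kHz = 28 kHz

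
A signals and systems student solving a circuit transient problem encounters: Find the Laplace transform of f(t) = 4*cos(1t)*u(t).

Standard pair: cos(wt)*u(t) <-> s/(s^2+w^2)
With w = 1: L{4*cos(1t)*u(t)} = 4s/(s^2+1)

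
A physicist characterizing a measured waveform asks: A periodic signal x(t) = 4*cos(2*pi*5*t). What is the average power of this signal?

Average power of A*cos(wt) is A^2/2.
P = 4^2 / 2 = 16/2 = 8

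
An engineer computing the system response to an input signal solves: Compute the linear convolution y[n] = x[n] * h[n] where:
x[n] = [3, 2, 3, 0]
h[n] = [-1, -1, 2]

y[n] = sum_k x[k]*h[n-k]. Output length = len(x) + len(h) - 1 = 4 + 3 - 1 = 6.
y[0] = 3*-1 = -3
y[1] = 2*-1 + 3*-1 = -5
y[2] = 3*-1 + 2*-1 + 3*2 = 1
y[3] = 0*-1 + 3*-1 + 2*2 = 1
y[4] = 0*-1 + 3*2 = 6
y[5] = 0*2 = 0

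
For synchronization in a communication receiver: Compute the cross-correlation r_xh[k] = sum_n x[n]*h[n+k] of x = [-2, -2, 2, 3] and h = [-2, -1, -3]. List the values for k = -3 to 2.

Both sequences indexed from 0 and zero outside their support.
Lags with overlap: k = -3 to 2.
  r_xh[-3] = x[3]*h[0] = -6
  r_xh[-2] = x[2]*h[0] + x[3]*h[1] = -7
  r_xh[-1] = x[1]*h[0] + x[2]*h[1] + x[3]*h[2] = -7
  r_xh[0] = x[0]*h[0] + x[1]*h[1] + x[2]*h[2] = 0
  r_xh[1] = x[0]*h[1] + x[1]*h[2] = 8
  r_xh[2] = x[0]*h[2] = 6
r_xh = [-6, -7, -7, 0, 8, 6] (for k = -3, ..., 2)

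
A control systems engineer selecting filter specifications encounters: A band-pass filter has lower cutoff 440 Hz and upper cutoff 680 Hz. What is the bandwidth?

Bandwidth = f_high - f_low
= 680 Hz - 440 Hz = 240 Hz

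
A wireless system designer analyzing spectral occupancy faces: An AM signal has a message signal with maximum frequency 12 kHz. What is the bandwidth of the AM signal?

In AM (double-sideband), the bandwidth is twice the message frequency.
BW = 2 * f_m = 2 * 12 kHz = 24 kHz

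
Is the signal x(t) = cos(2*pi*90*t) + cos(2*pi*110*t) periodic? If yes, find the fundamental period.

f1 = 90 Hz, f2 = 110 Hz
Period T1 = 1/90, T2 = 1/110
Ratio T1/T2 = 110/90, which is rational.
The signal is periodic with fundamental period T = 1/GCD(90,110) = 1/10 s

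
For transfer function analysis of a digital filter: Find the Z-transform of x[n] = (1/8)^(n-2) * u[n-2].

Time-shifting property: if X(z) = Z{x[n]}, then Z{x[n-d]} = z^(-d) * X(z)
X(z) = z/(z - 1/8) for x[n] = (1/8)^n * u[n]
Z{x[n-2]} = z^(-2) * z/(z - 1/8) = z^(-1)/(z - 1/8)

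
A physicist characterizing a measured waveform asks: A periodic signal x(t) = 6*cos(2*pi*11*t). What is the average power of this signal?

Average power of A*cos(wt) is A^2/2.
P = 6^2 / 2 = 36/2 = 18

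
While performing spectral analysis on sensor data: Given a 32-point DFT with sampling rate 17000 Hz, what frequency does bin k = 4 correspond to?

The frequency of DFT bin k is: f_k = k * f_s / N
f_4 = 4 * 17000 / 32 = 2125 Hz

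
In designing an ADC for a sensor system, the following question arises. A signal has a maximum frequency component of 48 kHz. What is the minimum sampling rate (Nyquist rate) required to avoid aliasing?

By the Nyquist-Shannon sampling theorem,
the minimum sampling rate (Nyquist rate) must be at least 2 * f_max.
Nyquist rate = 2 * 48 kHz = 96 kHz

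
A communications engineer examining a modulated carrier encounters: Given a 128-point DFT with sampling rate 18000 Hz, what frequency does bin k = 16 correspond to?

The frequency of DFT bin k is: f_k = k * f_s / N
f_16 = 16 * 18000 / 128 = 2250 Hz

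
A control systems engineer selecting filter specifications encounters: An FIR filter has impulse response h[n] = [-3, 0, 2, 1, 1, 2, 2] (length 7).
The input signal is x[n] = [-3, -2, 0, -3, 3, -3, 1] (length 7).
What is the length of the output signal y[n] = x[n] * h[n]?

For linear convolution, the output length is:
len(y) = len(x) + len(h) - 1 = 7 + 7 - 1 = 13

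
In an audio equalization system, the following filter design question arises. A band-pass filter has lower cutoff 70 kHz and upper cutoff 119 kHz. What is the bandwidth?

Bandwidth = f_high - f_low
= 119 kHz - 70 kHz = 49 kHz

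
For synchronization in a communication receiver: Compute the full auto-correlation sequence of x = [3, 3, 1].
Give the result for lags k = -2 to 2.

r_xx[k] = sum_m x[m]*x[m+k], indexed from 0, for k = -2 to 2:
  r_xx[-2] = x[2]*x[0] = 3
  r_xx[-1] = x[1]*x[0] + x[2]*x[1] = 12
  r_xx[0] = x[0]*x[0] + x[1]*x[1] + x[2]*x[2] = 19
  r_xx[1] = x[0]*x[1] + x[1]*x[2] = 12
  r_xx[2] = x[0]*x[2] = 3
r_xx = [3, 12, 19, 12, 3]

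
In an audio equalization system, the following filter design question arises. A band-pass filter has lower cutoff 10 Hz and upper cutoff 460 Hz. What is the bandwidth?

Bandwidth = f_high - f_low
= 460 Hz - 10 Hz = 450 Hz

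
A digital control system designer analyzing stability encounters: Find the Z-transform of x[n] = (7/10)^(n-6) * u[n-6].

Time-shifting property: if X(z) = Z{x[n]}, then Z{x[n-d]} = z^(-d) * X(z)
X(z) = z/(z - 7/10) for x[n] = (7/10)^n * u[n]
Z{x[n-6]} = z^(-6) * z/(z - 7/10) = z^(-5)/(z - 7/10)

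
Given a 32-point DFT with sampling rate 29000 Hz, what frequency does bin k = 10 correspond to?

The frequency of DFT bin k is: f_k = k * f_s / N
f_10 = 10 * 29000 / 32 = 18125/2 Hz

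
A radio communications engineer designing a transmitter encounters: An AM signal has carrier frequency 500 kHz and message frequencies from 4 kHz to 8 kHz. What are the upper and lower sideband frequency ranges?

Upper sideband (USB) = fc + [fm_low, fm_high] = 500 + [4, 8] = [504, 508] kHz
Lower sideband (LSB) = fc - [fm_high, fm_low] = 500 - [8, 4] = [492, 496] kHz
Total occupied spectrum: 492 kHz to 508 kHz (plus carrier at 500 kHz)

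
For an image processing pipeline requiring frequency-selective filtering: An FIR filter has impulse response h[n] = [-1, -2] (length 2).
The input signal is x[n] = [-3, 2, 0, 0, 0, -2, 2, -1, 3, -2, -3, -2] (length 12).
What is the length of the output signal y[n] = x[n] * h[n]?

For linear convolution, the output length is:
len(y) = len(x) + len(h) - 1 = 12 + 2 - 1 = 13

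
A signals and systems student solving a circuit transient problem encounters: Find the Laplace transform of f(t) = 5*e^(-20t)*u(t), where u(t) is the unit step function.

Standard Laplace transform pair:
e^(-at)*u(t) <-> 1/(s+a)
With a = 20: L{5*e^(-20t)*u(t)} = 5/(s+20), ROC: Re(s) > -20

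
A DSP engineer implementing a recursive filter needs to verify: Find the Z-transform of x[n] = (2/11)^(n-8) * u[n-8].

Time-shifting property: if X(z) = Z{x[n]}, then Z{x[n-d]} = z^(-d) * X(z)
X(z) = z/(z - 2/11) for x[n] = (2/11)^n * u[n]
Z{x[n-8]} = z^(-8) * z/(z - 2/11) = z^(-7)/(z - 2/11)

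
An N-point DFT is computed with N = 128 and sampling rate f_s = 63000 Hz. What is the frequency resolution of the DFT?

DFT frequency resolution = f_s / N
= 63000 / 128 = 7875/16 Hz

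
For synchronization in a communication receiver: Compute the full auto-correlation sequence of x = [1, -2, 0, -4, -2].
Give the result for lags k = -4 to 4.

r_xx[k] = sum_m x[m]*x[m+k], indexed from 0, for k = -4 to 4:
  r_xx[-4] = x[4]*x[0] = -2
  r_xx[-3] = x[3]*x[0] + x[4]*x[1] = 0
  r_xx[-2] = x[2]*x[0] + x[3]*x[1] + x[4]*x[2] = 8
  r_xx[-1] = x[1]*x[0] + x[2]*x[1] + x[3]*x[2] + x[4]*x[3] = 6
  r_xx[0] = x[0]*x[0] + x[1]*x[1] + x[2]*x[2] + x[3]*x[3] + x[4]*x[4] = 25
  r_xx[1] = x[0]*x[1] + x[1]*x[2] + x[2]*x[3] + x[3]*x[4] = 6
  r_xx[2] = x[0]*x[2] + x[1]*x[3] + x[2]*x[4] = 8
  r_xx[3] = x[0]*x[3] + x[1]*x[4] = 0
  r_xx[4] = x[0]*x[4] = -2
r_xx = [-2, 0, 8, 6, 25, 6, 8, 0, -2]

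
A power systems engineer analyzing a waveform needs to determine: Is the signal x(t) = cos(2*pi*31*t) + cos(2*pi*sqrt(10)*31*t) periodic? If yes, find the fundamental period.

f1 = 31 Hz, f2 = 31*sqrt(10) Hz
Ratio f2/f1 = sqrt(10), which is irrational.
Since the frequency ratio is irrational, no common period exists.
The signal is not periodic.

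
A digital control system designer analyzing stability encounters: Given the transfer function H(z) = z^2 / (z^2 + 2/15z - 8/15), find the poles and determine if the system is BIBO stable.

Poles are roots of the denominator: z^2 + 2/15z - 8/15 = 0.
Quadratic formula: z = [-(2/15) +/- sqrt((2/15)^2 - 4*(-8/15))] / 2
Discriminant = 4/225 + 32/15 = 484/225; sqrt = 22/15.
z = (-2/15 +/- 22/15) / 2 => z = 2/3 or z = -4/5.
|p1| = 2/3, |p2| = 4/5.
For BIBO stability, all poles must lie inside the unit circle (|p| < 1).
System is STABLE since both |p| < 1.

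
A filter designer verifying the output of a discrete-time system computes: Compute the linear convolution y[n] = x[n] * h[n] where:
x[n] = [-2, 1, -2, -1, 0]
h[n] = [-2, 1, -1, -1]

y[n] = sum_k x[k]*h[n-k]. Output length = len(x) + len(h) - 1 = 5 + 4 - 1 = 8.
y[0] = -2*-2 = 4
y[1] = 1*-2 + -2*1 = -4
y[2] = -2*-2 + 1*1 + -2*-1 = 7
y[3] = -1*-2 + -2*1 + 1*-1 + -2*-1 = 1
y[4] = 0*-2 + -1*1 + -2*-1 + 1*-1 = 0
y[5] = 0*1 + -1*-1 + -2*-1 = 3
y[6] = 0*-1 + -1*-1 = 1
y[7] = 0*-1 = 0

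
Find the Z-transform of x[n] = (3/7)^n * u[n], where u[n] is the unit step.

The Z-transform of a^n * u[n] is z/(z-a) for |z| > |a|.
Here a = 3/7, so X(z) = z/(z - (3/7)) = 7z/(7z - 3)
ROC: |z| > 3/7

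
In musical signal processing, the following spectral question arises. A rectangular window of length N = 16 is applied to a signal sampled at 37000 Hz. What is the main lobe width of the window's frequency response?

For a rectangular window of length N,
the main lobe width in frequency is 2*f_s/N.
= 2*37000/16 = 4625 Hz
This determines the minimum frequency separation for resolving two sinusoids.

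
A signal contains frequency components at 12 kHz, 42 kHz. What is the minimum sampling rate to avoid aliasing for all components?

The highest frequency component is f_max = 42 kHz.
Nyquist rate = 2 * f_max = 2 * 42 kHz = 84 kHz.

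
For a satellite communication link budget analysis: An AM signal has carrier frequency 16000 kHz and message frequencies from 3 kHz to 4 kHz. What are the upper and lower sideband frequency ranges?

Upper sideband (USB) = fc + [fm_low, fm_high] = 16000 + [3, 4] = [16003, 16004] kHz
Lower sideband (LSB) = fc - [fm_high, fm_low] = 16000 - [4, 3] = [15996, 15997] kHz
Total occupied spectrum: 15996 kHz to 16004 kHz (plus carrier at 16000 kHz)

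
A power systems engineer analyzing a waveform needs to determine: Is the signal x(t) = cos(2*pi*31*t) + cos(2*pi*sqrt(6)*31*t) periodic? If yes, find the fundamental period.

f1 = 31 Hz, f2 = 31*sqrt(6) Hz
Ratio f2/f1 = sqrt(6), which is irrational.
Since the frequency ratio is irrational, no common period exists.
The signal is not periodic.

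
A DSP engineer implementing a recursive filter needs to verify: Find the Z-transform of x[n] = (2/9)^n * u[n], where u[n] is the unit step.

The Z-transform of a^n * u[n] is z/(z-a) for |z| > |a|.
Here a = 2/9, so X(z) = z/(z - (2/9)) = 9z/(9z - 2)
ROC: |z| > 2/9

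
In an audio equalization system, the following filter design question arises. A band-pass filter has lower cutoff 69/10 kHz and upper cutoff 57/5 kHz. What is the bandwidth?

Bandwidth = f_high - f_low
= 57/5 kHz - 69/10 kHz = 9/2 kHz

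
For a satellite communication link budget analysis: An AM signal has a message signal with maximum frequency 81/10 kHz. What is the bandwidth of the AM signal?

In AM (double-sideband), the bandwidth is twice the message frequency.
BW = 2 * f_m = 2 * 81/10 kHz = 81/5 kHz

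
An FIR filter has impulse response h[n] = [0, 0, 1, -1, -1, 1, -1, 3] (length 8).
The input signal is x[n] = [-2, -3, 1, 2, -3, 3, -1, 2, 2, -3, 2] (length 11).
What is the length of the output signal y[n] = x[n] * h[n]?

For linear convolution, the output length is:
len(y) = len(x) + len(h) - 1 = 11 + 8 - 1 = 18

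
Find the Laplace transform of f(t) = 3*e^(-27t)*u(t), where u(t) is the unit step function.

Standard Laplace transform pair:
e^(-at)*u(t) <-> 1/(s+a)
With a = 27: L{3*e^(-27t)*u(t)} = 3/(s+27), ROC: Re(s) > -27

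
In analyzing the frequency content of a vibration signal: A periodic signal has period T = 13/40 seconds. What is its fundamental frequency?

The fundamental frequency is the reciprocal of the period.
f = 1/T = 1/(13/40) = 40/13 Hz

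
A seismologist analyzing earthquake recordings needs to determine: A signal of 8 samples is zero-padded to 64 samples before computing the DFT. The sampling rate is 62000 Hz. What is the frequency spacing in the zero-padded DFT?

Original DFT: N = 8, resolution = f_s/N = 62000/8 = 7750 Hz
Zero-padded DFT: N = 64, resolution = f_s/N = 62000/64 = 3875/4 Hz
Zero-padding interpolates the spectrum (finer frequency grid)
but does NOT improve the true spectral resolution (ability to resolve close frequencies).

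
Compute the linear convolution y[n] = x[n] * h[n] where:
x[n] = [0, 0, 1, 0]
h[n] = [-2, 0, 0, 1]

y[n] = sum_k x[k]*h[n-k]. Output length = len(x) + len(h) - 1 = 4 + 4 - 1 = 7.
y[0] = 0*-2 = 0
y[1] = 0*-2 + 0*0 = 0
y[2] = 1*-2 + 0*0 + 0*0 = -2
y[3] = 0*-2 + 1*0 + 0*0 + 0*1 = 0
y[4] = 0*0 + 1*0 + 0*1 = 0
y[5] = 0*0 + 1*1 = 1
y[6] = 0*1 = 0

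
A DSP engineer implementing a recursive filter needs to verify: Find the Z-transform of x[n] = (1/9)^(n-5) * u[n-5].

Time-shifting property: if X(z) = Z{x[n]}, then Z{x[n-d]} = z^(-d) * X(z)
X(z) = z/(z - 1/9) for x[n] = (1/9)^n * u[n]
Z{x[n-5]} = z^(-5) * z/(z - 1/9) = z^(-4)/(z - 1/9)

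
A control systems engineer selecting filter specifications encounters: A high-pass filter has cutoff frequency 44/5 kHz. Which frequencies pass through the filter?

A high-pass filter passes all frequencies above the cutoff frequency 44/5 kHz and attenuates lower frequencies.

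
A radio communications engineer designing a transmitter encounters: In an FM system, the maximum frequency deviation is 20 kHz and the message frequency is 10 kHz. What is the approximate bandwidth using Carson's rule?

Carson's rule: BW = 2*(delta_f + f_m)
= 2*(20 + 10) kHz = 60 kHz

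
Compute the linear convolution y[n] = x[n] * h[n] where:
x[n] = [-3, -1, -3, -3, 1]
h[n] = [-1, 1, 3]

y[n] = sum_k x[k]*h[n-k]. Output length = len(x) + len(h) - 1 = 5 + 3 - 1 = 7.
y[0] = -3*-1 = 3
y[1] = -1*-1 + -3*1 = -2
y[2] = -3*-1 + -1*1 + -3*3 = -7
y[3] = -3*-1 + -3*1 + -1*3 = -3
y[4] = 1*-1 + -3*1 + -3*3 = -13
y[5] = 1*1 + -3*3 = -8
y[6] = 1*3 = 3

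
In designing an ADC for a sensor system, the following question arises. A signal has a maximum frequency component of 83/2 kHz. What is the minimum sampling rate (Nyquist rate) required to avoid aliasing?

By the Nyquist-Shannon sampling theorem,
the minimum sampling rate (Nyquist rate) must be at least 2 * f_max.
Nyquist rate = 2 * 83/2 kHz = 83 kHz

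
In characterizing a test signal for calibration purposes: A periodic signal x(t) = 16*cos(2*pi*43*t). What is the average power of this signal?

Average power of A*cos(wt) is A^2/2.
P = 16^2 / 2 = 256/2 = 128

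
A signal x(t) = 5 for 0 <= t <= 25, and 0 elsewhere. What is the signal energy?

Energy = integral of |x(t)|^2 dt over the signal duration
= 5^2 * 25 = 25 * 25 = 625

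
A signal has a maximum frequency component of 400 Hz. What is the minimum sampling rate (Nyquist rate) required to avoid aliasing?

By the Nyquist-Shannon sampling theorem,
the minimum sampling rate (Nyquist rate) must be at least 2 * f_max.
Nyquist rate = 2 * 400 Hz = 800 Hz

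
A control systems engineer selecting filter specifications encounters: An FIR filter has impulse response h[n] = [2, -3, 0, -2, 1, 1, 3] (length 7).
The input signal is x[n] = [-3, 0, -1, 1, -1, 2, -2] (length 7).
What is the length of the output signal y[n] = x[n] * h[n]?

For linear convolution, the output length is:
len(y) = len(x) + len(h) - 1 = 7 + 7 - 1 = 13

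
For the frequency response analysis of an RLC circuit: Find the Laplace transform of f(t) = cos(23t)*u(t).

Standard pair: cos(wt)*u(t) <-> s/(s^2+w^2)
With w = 23: L{cos(23t)*u(t)} = s/(s^2+529)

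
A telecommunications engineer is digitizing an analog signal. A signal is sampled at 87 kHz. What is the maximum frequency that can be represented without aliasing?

The maximum frequency that can be represented without aliasing
is the Nyquist frequency: f_max = f_s / 2 = 87 kHz / 2 = 87/2 kHz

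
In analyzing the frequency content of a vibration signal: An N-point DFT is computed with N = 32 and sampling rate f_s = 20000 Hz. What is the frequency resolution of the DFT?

DFT frequency resolution = f_s / N
= 20000 / 32 = 625 Hz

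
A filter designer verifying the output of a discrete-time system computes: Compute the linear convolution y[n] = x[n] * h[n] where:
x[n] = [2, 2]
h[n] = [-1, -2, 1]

y[n] = sum_k x[k]*h[n-k]. Output length = len(x) + len(h) - 1 = 2 + 3 - 1 = 4.
y[0] = 2*-1 = -2
y[1] = 2*-1 + 2*-2 = -6
y[2] = 2*-2 + 2*1 = -2
y[3] = 2*1 = 2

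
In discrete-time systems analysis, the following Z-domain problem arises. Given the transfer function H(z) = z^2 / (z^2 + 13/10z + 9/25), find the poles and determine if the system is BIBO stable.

Poles are roots of the denominator: z^2 + 13/10z + 9/25 = 0.
Quadratic formula: z = [-(13/10) +/- sqrt((13/10)^2 - 4*(9/25))] / 2
Discriminant = 169/100 - 36/25 = 1/4; sqrt = 1/2.
z = (-13/10 +/- 1/2) / 2 => z = -2/5 or z = -9/10.
|p1| = 9/10, |p2| = 2/5.
For BIBO stability, all poles must lie inside the unit circle (|p| < 1).
System is STABLE since both |p| < 1.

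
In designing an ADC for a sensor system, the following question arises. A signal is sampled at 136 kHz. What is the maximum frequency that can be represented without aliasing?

The maximum frequency that can be represented without aliasing
is the Nyquist frequency: f_max = f_s / 2 = 136 kHz / 2 = 68 kHz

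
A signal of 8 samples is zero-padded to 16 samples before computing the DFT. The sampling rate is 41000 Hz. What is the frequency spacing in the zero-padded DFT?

Original DFT: N = 8, resolution = f_s/N = 41000/8 = 5125 Hz
Zero-padded DFT: N = 16, resolution = f_s/N = 41000/16 = 5125/2 Hz
Zero-padding interpolates the spectrum (finer frequency grid)
but does NOT improve the true spectral resolution (ability to resolve close frequencies).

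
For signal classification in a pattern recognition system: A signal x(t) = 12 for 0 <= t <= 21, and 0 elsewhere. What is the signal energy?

Energy = integral of |x(t)|^2 dt over the signal duration
= 12^2 * 21 = 144 * 21 = 3024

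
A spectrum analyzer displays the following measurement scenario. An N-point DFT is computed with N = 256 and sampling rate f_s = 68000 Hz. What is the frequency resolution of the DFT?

DFT frequency resolution = f_s / N
= 68000 / 256 = 2125/8 Hz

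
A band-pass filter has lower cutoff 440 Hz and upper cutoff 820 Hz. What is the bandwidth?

Bandwidth = f_high - f_low
= 820 Hz - 440 Hz = 380 Hz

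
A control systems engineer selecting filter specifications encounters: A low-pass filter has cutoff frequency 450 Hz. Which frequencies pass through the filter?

A low-pass filter passes all frequencies below the cutoff frequency 450 Hz and attenuates higher frequencies.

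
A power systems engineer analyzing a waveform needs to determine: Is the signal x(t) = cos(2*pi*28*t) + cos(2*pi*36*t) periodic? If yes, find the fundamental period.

f1 = 28 Hz, f2 = 36 Hz
Period T1 = 1/28, T2 = 1/36
Ratio T1/T2 = 36/28, which is rational.
The signal is periodic with fundamental period T = 1/GCD(28,36) = 1/4 s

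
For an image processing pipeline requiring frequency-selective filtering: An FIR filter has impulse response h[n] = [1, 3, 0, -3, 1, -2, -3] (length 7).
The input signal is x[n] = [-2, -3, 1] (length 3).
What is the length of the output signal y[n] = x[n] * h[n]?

For linear convolution, the output length is:
len(y) = len(x) + len(h) - 1 = 3 + 7 - 1 = 9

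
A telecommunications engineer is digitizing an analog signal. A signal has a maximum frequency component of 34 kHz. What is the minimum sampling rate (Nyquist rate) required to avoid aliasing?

By the Nyquist-Shannon sampling theorem,
the minimum sampling rate (Nyquist rate) must be at least 2 * f_max.
Nyquist rate = 2 * 34 kHz = 68 kHz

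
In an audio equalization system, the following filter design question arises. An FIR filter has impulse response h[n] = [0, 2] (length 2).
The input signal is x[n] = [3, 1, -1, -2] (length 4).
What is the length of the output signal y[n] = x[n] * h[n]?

For linear convolution, the output length is:
len(y) = len(x) + len(h) - 1 = 4 + 2 - 1 = 5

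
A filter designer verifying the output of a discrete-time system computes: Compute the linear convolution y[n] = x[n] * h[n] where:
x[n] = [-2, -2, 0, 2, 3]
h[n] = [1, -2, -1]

y[n] = sum_k x[k]*h[n-k]. Output length = len(x) + len(h) - 1 = 5 + 3 - 1 = 7.
y[0] = -2*1 = -2
y[1] = -2*1 + -2*-2 = 2
y[2] = 0*1 + -2*-2 + -2*-1 = 6
y[3] = 2*1 + 0*-2 + -2*-1 = 4
y[4] = 3*1 + 2*-2 + 0*-1 = -1
y[5] = 3*-2 + 2*-1 = -8
y[6] = 3*-1 = -3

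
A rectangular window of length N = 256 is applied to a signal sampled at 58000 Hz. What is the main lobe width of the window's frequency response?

For a rectangular window of length N,
the main lobe width in frequency is 2*f_s/N.
= 2*58000/256 = 3625/8 Hz
This determines the minimum frequency separation for resolving two sinusoids.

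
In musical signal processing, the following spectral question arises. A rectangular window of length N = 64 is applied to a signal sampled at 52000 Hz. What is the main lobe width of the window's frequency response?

For a rectangular window of length N,
the main lobe width in frequency is 2*f_s/N.
= 2*52000/64 = 1625 Hz
This determines the minimum frequency separation for resolving two sinusoids.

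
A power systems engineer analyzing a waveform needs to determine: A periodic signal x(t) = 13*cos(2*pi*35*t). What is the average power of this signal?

Average power of A*cos(wt) is A^2/2.
P = 13^2 / 2 = 169/2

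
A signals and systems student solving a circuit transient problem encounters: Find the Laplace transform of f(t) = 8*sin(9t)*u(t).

Standard pair: sin(wt)*u(t) <-> w/(s^2+w^2)
With w = 9: L{8*sin(9t)*u(t)} = 72/(s^2+81)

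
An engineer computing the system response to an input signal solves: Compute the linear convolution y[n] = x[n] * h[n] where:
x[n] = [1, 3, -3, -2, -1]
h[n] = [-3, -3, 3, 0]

y[n] = sum_k x[k]*h[n-k]. Output length = len(x) + len(h) - 1 = 5 + 4 - 1 = 8.
y[0] = 1*-3 = -3
y[1] = 3*-3 + 1*-3 = -12
y[2] = -3*-3 + 3*-3 + 1*3 = 3
y[3] = -2*-3 + -3*-3 + 3*3 + 1*0 = 24
y[4] = -1*-3 + -2*-3 + -3*3 + 3*0 = 0
y[5] = -1*-3 + -2*3 + -3*0 = -3
y[6] = -1*3 + -2*0 = -3
y[7] = -1*0 = 0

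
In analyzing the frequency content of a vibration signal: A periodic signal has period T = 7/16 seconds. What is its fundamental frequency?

The fundamental frequency is the reciprocal of the period.
f = 1/T = 1/(7/16) = 16/7 Hz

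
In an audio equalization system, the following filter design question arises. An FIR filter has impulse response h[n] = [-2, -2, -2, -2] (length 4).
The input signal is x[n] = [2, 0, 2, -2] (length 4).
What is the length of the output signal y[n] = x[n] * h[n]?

For linear convolution, the output length is:
len(y) = len(x) + len(h) - 1 = 4 + 4 - 1 = 7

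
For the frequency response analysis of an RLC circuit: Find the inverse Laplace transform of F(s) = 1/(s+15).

Standard pair: k/(s+a) <-> k*e^(-at)*u(t)
With k=1, a=15: f(t) = e^(-15t)*u(t)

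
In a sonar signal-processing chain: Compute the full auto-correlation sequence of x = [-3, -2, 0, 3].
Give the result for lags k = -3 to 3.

r_xx[k] = sum_m x[m]*x[m+k], indexed from 0, for k = -3 to 3:
  r_xx[-3] = x[3]*x[0] = -9
  r_xx[-2] = x[2]*x[0] + x[3]*x[1] = -6
  r_xx[-1] = x[1]*x[0] + x[2]*x[1] + x[3]*x[2] = 6
  r_xx[0] = x[0]*x[0] + x[1]*x[1] + x[2]*x[2] + x[3]*x[3] = 22
  r_xx[1] = x[0]*x[1] + x[1]*x[2] + x[2]*x[3] = 6
  r_xx[2] = x[0]*x[2] + x[1]*x[3] = -6
  r_xx[3] = x[0]*x[3] = -9
r_xx = [-9, -6, 6, 22, 6, -6, -9]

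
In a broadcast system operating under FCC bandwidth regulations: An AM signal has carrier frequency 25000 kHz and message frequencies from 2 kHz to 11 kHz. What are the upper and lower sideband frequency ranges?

Upper sideband (USB) = fc + [fm_low, fm_high] = 25000 + [2, 11] = [25002, 25011] kHz
Lower sideband (LSB) = fc - [fm_high, fm_low] = 25000 - [11, 2] = [24989, 24998] kHz
Total occupied spectrum: 24989 kHz to 25011 kHz (plus carrier at 25000 kHz)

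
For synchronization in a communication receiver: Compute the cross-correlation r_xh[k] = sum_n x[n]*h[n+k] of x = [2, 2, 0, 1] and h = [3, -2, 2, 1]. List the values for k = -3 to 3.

Both sequences indexed from 0 and zero outside their support.
Lags with overlap: k = -3 to 3.
  r_xh[-3] = x[3]*h[0] = 3
  r_xh[-2] = x[2]*h[0] + x[3]*h[1] = -2
  r_xh[-1] = x[1]*h[0] + x[2]*h[1] + x[3]*h[2] = 8
  r_xh[0] = x[0]*h[0] + x[1]*h[1] + x[2]*h[2] + x[3]*h[3] = 3
  r_xh[1] = x[0]*h[1] + x[1]*h[2] + x[2]*h[3] = 0
  r_xh[2] = x[0]*h[2] + x[1]*h[3] = 6
  r_xh[3] = x[0]*h[3] = 2
r_xh = [3, -2, 8, 3, 0, 6, 2] (for k = -3, ..., 3)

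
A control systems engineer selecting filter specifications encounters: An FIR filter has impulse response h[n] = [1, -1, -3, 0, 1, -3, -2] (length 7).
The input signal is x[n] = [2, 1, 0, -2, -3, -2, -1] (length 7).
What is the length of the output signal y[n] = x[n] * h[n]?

For linear convolution, the output length is:
len(y) = len(x) + len(h) - 1 = 7 + 7 - 1 = 13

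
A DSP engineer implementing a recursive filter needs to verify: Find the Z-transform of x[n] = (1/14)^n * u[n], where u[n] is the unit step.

The Z-transform of a^n * u[n] is z/(z-a) for |z| > |a|.
Here a = 1/14, so X(z) = z/(z - (1/14)) = 14z/(14z - 1)
ROC: |z| > 1/14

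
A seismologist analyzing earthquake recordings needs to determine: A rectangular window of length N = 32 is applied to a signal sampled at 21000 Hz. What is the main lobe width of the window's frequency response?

For a rectangular window of length N,
the main lobe width in frequency is 2*f_s/N.
= 2*21000/32 = 2625/2 Hz
This determines the minimum frequency separation for resolving two sinusoids.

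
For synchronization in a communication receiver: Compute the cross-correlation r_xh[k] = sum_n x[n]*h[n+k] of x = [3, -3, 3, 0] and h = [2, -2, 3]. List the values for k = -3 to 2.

Both sequences indexed from 0 and zero outside their support.
Lags with overlap: k = -3 to 2.
  r_xh[-3] = x[3]*h[0] = 0
  r_xh[-2] = x[2]*h[0] + x[3]*h[1] = 6
  r_xh[-1] = x[1]*h[0] + x[2]*h[1] + x[3]*h[2] = -12
  r_xh[0] = x[0]*h[0] + x[1]*h[1] + x[2]*h[2] = 21
  r_xh[1] = x[0]*h[1] + x[1]*h[2] = -15
  r_xh[2] = x[0]*h[2] = 9
r_xh = [0, 6, -12, 21, -15, 9] (for k = -3, ..., 2)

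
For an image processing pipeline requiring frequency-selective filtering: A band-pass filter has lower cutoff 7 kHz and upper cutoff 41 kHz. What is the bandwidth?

Bandwidth = f_high - f_low
= 41 kHz - 7 kHz = 34 kHz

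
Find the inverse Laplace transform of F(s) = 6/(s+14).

Standard pair: k/(s+a) <-> k*e^(-at)*u(t)
With k=6, a=14: f(t) = 6*e^(-14t)*u(t)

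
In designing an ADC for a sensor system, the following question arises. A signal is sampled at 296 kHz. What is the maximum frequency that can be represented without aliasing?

The maximum frequency that can be represented without aliasing
is the Nyquist frequency: f_max = f_s / 2 = 296 kHz / 2 = 148 kHz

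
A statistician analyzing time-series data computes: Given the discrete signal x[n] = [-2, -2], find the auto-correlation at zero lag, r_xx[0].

The auto-correlation at zero lag r_xx[0] equals the signal energy.
r_xx[0] = sum of x[n]^2 = (-2)^2 + (-2)^2
= 4 + 4 = 8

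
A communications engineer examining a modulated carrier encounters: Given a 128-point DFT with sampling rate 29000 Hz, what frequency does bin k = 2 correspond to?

The frequency of DFT bin k is: f_k = k * f_s / N
f_2 = 2 * 29000 / 128 = 3625/8 Hz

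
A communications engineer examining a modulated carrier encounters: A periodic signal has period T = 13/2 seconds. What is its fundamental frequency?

The fundamental frequency is the reciprocal of the period.
f = 1/T = 1/(13/2) = 2/13 Hz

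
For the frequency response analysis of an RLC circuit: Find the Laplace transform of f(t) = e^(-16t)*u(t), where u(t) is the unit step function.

Standard Laplace transform pair:
e^(-at)*u(t) <-> 1/(s+a)
With a = 16: L{e^(-16t)*u(t)} = 1/(s+16), ROC: Re(s) > -16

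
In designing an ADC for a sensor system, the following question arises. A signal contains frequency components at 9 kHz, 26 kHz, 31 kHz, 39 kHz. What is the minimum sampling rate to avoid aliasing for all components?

The highest frequency component is f_max = 39 kHz.
Nyquist rate = 2 * f_max = 2 * 39 kHz = 78 kHz.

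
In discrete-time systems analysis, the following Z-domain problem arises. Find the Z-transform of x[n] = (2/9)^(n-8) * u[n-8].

Time-shifting property: if X(z) = Z{x[n]}, then Z{x[n-d]} = z^(-d) * X(z)
X(z) = z/(z - 2/9) for x[n] = (2/9)^n * u[n]
Z{x[n-8]} = z^(-8) * z/(z - 2/9) = z^(-7)/(z - 2/9)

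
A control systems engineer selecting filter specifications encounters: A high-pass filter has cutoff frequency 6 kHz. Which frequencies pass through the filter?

A high-pass filter passes all frequencies above the cutoff frequency 6 kHz and attenuates lower frequencies.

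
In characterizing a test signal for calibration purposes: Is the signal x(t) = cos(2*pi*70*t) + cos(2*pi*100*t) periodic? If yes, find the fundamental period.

f1 = 70 Hz, f2 = 100 Hz
Period T1 = 1/70, T2 = 1/100
Ratio T1/T2 = 100/70, which is rational.
The signal is periodic with fundamental period T = 1/GCD(70,100) = 1/10 s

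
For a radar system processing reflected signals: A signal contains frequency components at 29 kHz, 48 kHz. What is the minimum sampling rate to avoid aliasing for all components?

The highest frequency component is f_max = 48 kHz.
Nyquist rate = 2 * f_max = 2 * 48 kHz = 96 kHz.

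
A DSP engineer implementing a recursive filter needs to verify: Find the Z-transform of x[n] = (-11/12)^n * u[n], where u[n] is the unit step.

The Z-transform of a^n * u[n] is z/(z-a) for |z| > |a|.
Here a = -11/12, so X(z) = z/(z - (-11/12)) = 12z/(12z + 11)
ROC: |z| > 11/12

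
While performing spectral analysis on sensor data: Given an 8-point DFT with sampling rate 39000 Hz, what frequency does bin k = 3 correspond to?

The frequency of DFT bin k is: f_k = k * f_s / N
f_3 = 3 * 39000 / 8 = 14625 Hz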